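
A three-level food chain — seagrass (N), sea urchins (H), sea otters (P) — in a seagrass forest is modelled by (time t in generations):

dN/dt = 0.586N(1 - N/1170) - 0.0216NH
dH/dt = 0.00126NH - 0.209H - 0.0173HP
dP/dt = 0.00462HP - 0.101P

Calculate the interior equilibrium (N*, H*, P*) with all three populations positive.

N* ≈ 227, H* ≈ 21.9, P* ≈ 4.47

From dP/dt = 0: 0.00462H* = 0.101, so H* = 21.9.
From dN/dt = 0: 0.586(1 - N*/1170) = 0.0216·21.9, giving N* = 1170·(1 - 0.806) = 227.
From dH/dt = 0: 0.00126·227 - 0.209 = 0.0173P*, so P* = 0.0773/0.0173 = 4.47.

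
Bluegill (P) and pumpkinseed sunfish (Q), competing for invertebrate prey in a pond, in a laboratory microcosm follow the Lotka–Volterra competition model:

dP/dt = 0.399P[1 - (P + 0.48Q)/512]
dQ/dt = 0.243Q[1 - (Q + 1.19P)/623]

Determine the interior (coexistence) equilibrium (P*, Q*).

Setting both brackets to zero gives the nullclines P + 0.48Q = 512 and 1.19P + Q = 623.
Substituting Q = 623 - 1.19P into the first: P(1 - 0.48·1.19) = 512 - 0.48·623.
So P* = 213/0.429 = 497, and then Q* = 623 - 1.19·497 = 32.

P* ≈ 497, Q* ≈ 32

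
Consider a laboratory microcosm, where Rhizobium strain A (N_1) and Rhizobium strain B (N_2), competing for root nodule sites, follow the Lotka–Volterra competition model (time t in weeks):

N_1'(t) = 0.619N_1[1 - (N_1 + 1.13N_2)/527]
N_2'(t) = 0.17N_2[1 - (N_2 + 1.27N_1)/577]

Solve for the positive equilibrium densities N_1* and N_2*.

N_1* ≈ 287, N_2* ≈ 212

Setting both brackets to zero gives the nullclines N_1 + 1.13N_2 = 527 and 1.27N_1 + N_2 = 577.
Substituting N_2 = 577 - 1.27N_1 into the first: N_1(1 - 1.13·1.27) = 527 - 1.13·577.
So N_1* = -125/-0.435 = 287, and then N_2* = 577 - 1.27·287 = 212.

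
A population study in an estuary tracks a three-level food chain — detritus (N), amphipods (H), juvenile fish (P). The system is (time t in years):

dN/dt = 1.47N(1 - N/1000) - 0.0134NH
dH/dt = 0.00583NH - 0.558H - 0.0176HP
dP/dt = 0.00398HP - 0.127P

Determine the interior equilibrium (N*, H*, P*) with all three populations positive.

From dP/dt = 0: 0.00398H* = 0.127, so H* = 31.9.
From dN/dt = 0: 1.47(1 - N*/1000) = 0.0134·31.9, giving N* = 1000·(1 - 0.291) = 709.
From dH/dt = 0: 0.00583·709 - 0.558 = 0.0176P*, so P* = 3.58/0.0176 = 203.

N* ≈ 709, H* ≈ 31.9, P* ≈ 203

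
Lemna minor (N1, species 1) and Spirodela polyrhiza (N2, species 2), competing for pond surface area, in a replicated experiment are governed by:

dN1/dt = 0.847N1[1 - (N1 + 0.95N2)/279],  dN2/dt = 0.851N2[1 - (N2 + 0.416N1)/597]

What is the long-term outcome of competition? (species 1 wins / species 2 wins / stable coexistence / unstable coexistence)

Compare the nullcline intercepts: K1/α12 = 279/0.95 = 294 < K2 = 597; K2/α21 = 597/0.416 = 1440 > K1 = 279.
Since the inequalities point opposite ways, species 2 can invade but species 1 cannot.

species 2 excludes species 1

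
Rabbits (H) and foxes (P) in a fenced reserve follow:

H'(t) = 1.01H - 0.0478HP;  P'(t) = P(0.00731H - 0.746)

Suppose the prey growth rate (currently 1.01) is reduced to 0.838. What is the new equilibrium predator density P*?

P* ≈ 17.5

At the interior fixed point, setting dH/dt = 0 with H > 0 fixes P* = (prey growth rate)/(HP coefficient) — independent of the other coefficients.
With the change, P* = 0.838/0.0478 = 17.5; it falls from 21.1.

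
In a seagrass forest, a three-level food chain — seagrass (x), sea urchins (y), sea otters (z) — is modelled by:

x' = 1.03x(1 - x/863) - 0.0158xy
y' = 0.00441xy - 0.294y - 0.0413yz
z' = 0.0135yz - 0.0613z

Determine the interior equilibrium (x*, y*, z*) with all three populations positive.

From dz/dt = 0: 0.0135y* = 0.0613, so y* = 4.54.
From dx/dt = 0: 1.03(1 - x*/863) = 0.0158·4.54, giving x* = 863·(1 - 0.0697) = 803.
From dy/dt = 0: 0.00441·803 - 0.294 = 0.0413z*, so z* = 3.25/0.0413 = 78.6.

x* ≈ 803, y* ≈ 4.54, z* ≈ 78.6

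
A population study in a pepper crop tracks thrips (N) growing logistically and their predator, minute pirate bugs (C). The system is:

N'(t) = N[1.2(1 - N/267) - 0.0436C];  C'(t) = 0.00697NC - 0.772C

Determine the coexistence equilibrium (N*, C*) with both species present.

From dC/dt = 0 with C > 0: 0.00697N* = 0.772, so N* = 111.
Substitute into dN/dt = 0: 1.2(1 - 111/267) = 0.0436C*.
The bracket is 0.585, giving C* = 0.702/0.0436 = 16.1.

N* ≈ 111, C* ≈ 16.1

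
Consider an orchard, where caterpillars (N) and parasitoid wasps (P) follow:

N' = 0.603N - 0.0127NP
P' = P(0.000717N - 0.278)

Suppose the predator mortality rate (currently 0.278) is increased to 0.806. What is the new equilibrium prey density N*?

At the interior fixed point, setting dP/dt = 0 with P > 0 fixes N* = (predator death rate)/(NP coefficient) — independent of the other coefficients.
With the change, N* = 0.806/0.000717 = 1120; it rises from 388.

N* ≈ 1120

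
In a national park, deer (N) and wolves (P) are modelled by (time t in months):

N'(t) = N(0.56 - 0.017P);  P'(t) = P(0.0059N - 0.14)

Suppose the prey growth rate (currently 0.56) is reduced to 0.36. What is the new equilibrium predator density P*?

P* ≈ 21.2

At the interior fixed point, setting dN/dt = 0 with N > 0 fixes P* = (prey growth rate)/(NP coefficient) — independent of the other coefficients.
With the change, P* = 0.36/0.017 = 21.2; it falls from 32.9.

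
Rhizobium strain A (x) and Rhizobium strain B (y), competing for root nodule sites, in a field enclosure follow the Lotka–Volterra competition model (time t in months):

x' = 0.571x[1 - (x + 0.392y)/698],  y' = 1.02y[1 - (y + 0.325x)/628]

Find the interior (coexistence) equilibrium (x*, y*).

x* ≈ 518, y* ≈ 460

Setting both brackets to zero gives the nullclines x + 0.392y = 698 and 0.325x + y = 628.
Substituting y = 628 - 0.325x into the first: x(1 - 0.392·0.325) = 698 - 0.392·628.
So x* = 452/0.873 = 518, and then y* = 628 - 0.325·518 = 460.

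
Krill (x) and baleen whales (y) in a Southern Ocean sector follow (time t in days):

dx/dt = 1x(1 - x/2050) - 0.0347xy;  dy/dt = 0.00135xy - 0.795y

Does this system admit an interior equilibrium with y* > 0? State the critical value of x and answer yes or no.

Threshold x = 589; K > 589, so yes, the predator persists.

The predator equation gives dy/dt > 0 only when x > 0.795/0.00135 = 589.
Without the predator, x → K = 2050. Since 2050 > 589, the predator can invade and persist.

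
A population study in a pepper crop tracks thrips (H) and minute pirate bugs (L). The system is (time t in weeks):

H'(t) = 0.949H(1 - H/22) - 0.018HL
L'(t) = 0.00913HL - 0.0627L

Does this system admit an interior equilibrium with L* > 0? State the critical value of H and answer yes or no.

Threshold H = 6.87; K > 6.87, so yes, the predator persists.

The predator equation gives dL/dt > 0 only when H > 0.0627/0.00913 = 6.87.
Without the predator, H → K = 22. Since 22 > 6.87, the predator can invade and persist.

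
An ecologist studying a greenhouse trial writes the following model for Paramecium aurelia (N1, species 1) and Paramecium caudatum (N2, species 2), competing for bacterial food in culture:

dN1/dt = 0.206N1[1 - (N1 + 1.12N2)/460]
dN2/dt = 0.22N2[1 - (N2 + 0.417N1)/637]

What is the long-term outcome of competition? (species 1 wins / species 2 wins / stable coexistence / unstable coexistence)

species 2 excludes species 1

Compare the nullcline intercepts: K1/α12 = 460/1.12 = 411 < K2 = 637; K2/α21 = 637/0.417 = 1530 > K1 = 460.
Since the inequalities point opposite ways, species 2 can invade but species 1 cannot.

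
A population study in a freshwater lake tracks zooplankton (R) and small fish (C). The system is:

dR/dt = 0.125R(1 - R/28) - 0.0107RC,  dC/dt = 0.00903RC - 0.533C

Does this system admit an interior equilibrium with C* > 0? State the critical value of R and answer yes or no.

The predator equation gives dC/dt > 0 only when R > 0.533/0.00903 = 59.
Without the predator, R → K = 28. Since 28 < 59, the predator cannot invade.

Threshold R = 59; K < 59, so no, the predator goes extinct.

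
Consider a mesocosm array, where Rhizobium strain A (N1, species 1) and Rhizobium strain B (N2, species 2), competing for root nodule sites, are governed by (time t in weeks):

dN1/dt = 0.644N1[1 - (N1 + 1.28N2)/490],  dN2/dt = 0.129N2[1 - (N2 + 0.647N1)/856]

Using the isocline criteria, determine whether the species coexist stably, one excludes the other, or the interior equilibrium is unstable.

species 2 excludes species 1

Compare the nullcline intercepts: K1/α12 = 490/1.28 = 383 < K2 = 856; K2/α21 = 856/0.647 = 1320 > K1 = 490.
Since the inequalities point opposite ways, species 2 can invade but species 1 cannot.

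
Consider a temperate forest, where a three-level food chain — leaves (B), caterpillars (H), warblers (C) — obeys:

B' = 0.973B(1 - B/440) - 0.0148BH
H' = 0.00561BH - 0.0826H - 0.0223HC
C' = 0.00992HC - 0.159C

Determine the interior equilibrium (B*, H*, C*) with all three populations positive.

B* ≈ 333, H* ≈ 16, C* ≈ 80

From dC/dt = 0: 0.00992H* = 0.159, so H* = 16.
From dB/dt = 0: 0.973(1 - B*/440) = 0.0148·16, giving B* = 440·(1 - 0.244) = 333.
From dH/dt = 0: 0.00561·333 - 0.0826 = 0.0223C*, so C* = 1.78/0.0223 = 80.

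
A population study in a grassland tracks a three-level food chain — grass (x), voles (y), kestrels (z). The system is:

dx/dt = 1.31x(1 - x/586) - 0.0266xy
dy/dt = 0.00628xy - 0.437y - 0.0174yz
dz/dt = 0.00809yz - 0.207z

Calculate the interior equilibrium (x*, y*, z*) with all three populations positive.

x* ≈ 282, y* ≈ 25.6, z* ≈ 76.5

From dz/dt = 0: 0.00809y* = 0.207, so y* = 25.6.
From dx/dt = 0: 1.31(1 - x*/586) = 0.0266·25.6, giving x* = 586·(1 - 0.52) = 282.
From dy/dt = 0: 0.00628·282 - 0.437 = 0.0174z*, so z* = 1.33/0.0174 = 76.5.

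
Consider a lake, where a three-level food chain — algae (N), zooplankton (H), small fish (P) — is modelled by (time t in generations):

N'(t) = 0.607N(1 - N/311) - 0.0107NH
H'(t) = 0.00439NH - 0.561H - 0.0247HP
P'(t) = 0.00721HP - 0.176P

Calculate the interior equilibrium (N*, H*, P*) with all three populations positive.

N* ≈ 177, H* ≈ 24.4, P* ≈ 8.78

From dP/dt = 0: 0.00721H* = 0.176, so H* = 24.4.
From dN/dt = 0: 0.607(1 - N*/311) = 0.0107·24.4, giving N* = 311·(1 - 0.43) = 177.
From dH/dt = 0: 0.00439·177 - 0.561 = 0.0247P*, so P* = 0.217/0.0247 = 8.78.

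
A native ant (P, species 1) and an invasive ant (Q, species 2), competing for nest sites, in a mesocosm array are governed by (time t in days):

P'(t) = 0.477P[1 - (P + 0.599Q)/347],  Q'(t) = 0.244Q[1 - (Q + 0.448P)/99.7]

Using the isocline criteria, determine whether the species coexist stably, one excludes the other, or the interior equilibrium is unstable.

species 1 excludes species 2

Compare the nullcline intercepts: K1/α12 = 347/0.599 = 579 > K2 = 99.7; K2/α21 = 99.7/0.448 = 223 < K1 = 347.
Since the inequalities point opposite ways, species 1 can invade but species 2 cannot.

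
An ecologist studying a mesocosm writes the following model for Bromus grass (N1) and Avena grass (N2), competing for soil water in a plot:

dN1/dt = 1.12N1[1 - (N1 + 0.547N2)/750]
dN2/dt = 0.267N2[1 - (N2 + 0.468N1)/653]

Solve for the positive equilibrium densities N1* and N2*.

N1* ≈ 528, N2* ≈ 406

Setting both brackets to zero gives the nullclines N1 + 0.547N2 = 750 and 0.468N1 + N2 = 653.
Substituting N2 = 653 - 0.468N1 into the first: N1(1 - 0.547·0.468) = 750 - 0.547·653.
So N1* = 393/0.744 = 528, and then N2* = 653 - 0.468·528 = 406.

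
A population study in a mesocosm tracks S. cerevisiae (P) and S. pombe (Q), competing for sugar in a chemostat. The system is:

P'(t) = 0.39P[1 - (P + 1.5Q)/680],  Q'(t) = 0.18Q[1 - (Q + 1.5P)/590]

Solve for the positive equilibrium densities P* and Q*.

P* ≈ 164, Q* ≈ 344

Setting both brackets to zero gives the nullclines P + 1.5Q = 680 and 1.5P + Q = 590.
Substituting Q = 590 - 1.5P into the first: P(1 - 1.5·1.5) = 680 - 1.5·590.
So P* = -205/-1.25 = 164, and then Q* = 590 - 1.5·164 = 344.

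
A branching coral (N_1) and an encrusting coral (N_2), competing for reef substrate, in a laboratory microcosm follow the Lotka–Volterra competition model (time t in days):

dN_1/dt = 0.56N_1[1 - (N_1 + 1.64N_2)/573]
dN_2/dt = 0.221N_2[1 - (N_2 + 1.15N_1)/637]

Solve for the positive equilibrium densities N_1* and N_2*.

Setting both brackets to zero gives the nullclines N_1 + 1.64N_2 = 573 and 1.15N_1 + N_2 = 637.
Substituting N_2 = 637 - 1.15N_1 into the first: N_1(1 - 1.64·1.15) = 573 - 1.64·637.
So N_1* = -472/-0.886 = 532, and then N_2* = 637 - 1.15·532 = 24.8.

N_1* ≈ 532, N_2* ≈ 24.8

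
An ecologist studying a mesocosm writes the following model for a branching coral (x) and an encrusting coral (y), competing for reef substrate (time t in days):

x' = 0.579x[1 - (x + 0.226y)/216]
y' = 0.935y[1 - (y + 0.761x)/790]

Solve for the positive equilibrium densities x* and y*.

Setting both brackets to zero gives the nullclines x + 0.226y = 216 and 0.761x + y = 790.
Substituting y = 790 - 0.761x into the first: x(1 - 0.226·0.761) = 216 - 0.226·790.
So x* = 37.5/0.828 = 45.2, and then y* = 790 - 0.761·45.2 = 756.

x* ≈ 45.2, y* ≈ 756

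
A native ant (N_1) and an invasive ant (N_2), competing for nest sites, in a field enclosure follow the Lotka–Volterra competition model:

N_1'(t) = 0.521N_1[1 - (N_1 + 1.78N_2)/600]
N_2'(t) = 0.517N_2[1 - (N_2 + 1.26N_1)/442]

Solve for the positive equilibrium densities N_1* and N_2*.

N_1* ≈ 150, N_2* ≈ 253

Setting both brackets to zero gives the nullclines N_1 + 1.78N_2 = 600 and 1.26N_1 + N_2 = 442.
Substituting N_2 = 442 - 1.26N_1 into the first: N_1(1 - 1.78·1.26) = 600 - 1.78·442.
So N_1* = -187/-1.24 = 150, and then N_2* = 442 - 1.26·150 = 253.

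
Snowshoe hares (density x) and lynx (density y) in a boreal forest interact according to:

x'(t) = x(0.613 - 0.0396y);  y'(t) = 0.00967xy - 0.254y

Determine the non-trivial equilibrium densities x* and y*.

Set dy/dt = 0 with y > 0: 0.00967x - 0.254 = 0, so x* = 0.254/0.00967 = 26.3.
Set dx/dt = 0 with x > 0: 0.613 - 0.0396y = 0, so y* = 0.613/0.0396 = 15.5.

x* ≈ 26.3, y* ≈ 15.5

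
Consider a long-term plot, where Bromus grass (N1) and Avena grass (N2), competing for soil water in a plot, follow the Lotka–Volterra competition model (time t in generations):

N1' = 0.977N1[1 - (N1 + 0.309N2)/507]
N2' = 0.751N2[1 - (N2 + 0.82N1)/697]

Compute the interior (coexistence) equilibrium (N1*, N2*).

N1* ≈ 391, N2* ≈ 377

Setting both brackets to zero gives the nullclines N1 + 0.309N2 = 507 and 0.82N1 + N2 = 697.
Substituting N2 = 697 - 0.82N1 into the first: N1(1 - 0.309·0.82) = 507 - 0.309·697.
So N1* = 292/0.747 = 391, and then N2* = 697 - 0.82·391 = 377.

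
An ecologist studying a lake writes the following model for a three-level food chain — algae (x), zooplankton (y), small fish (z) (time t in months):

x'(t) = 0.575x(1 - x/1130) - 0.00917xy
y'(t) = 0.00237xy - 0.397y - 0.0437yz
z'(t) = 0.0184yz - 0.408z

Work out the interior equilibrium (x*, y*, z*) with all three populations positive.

From dz/dt = 0: 0.0184y* = 0.408, so y* = 22.2.
From dx/dt = 0: 0.575(1 - x*/1130) = 0.00917·22.2, giving x* = 1130·(1 - 0.354) = 730.
From dy/dt = 0: 0.00237·730 - 0.397 = 0.0437z*, so z* = 1.33/0.0437 = 30.5.

x* ≈ 730, y* ≈ 22.2, z* ≈ 30.5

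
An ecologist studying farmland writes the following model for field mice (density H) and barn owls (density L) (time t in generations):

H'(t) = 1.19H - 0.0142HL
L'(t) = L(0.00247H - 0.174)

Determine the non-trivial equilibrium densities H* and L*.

Set dL/dt = 0 with L > 0: 0.00247H - 0.174 = 0, so H* = 0.174/0.00247 = 70.4.
Set dH/dt = 0 with H > 0: 1.19 - 0.0142L = 0, so L* = 1.19/0.0142 = 83.8.

H* ≈ 70.4, L* ≈ 83.8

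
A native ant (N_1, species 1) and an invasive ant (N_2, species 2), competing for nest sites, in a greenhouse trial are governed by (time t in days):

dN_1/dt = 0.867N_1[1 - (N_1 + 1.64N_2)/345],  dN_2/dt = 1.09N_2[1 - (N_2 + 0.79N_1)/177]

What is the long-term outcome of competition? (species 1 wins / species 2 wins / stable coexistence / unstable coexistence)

Compare the nullcline intercepts: K1/α12 = 345/1.64 = 210 > K2 = 177; K2/α21 = 177/0.79 = 224 < K1 = 345.
Since the inequalities point opposite ways, species 1 can invade but species 2 cannot.

species 1 excludes species 2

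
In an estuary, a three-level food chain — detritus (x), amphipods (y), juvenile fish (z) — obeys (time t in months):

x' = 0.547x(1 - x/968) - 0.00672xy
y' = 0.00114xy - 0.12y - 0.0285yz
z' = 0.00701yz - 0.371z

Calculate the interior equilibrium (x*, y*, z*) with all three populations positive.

x* ≈ 339, y* ≈ 52.9, z* ≈ 9.33

From dz/dt = 0: 0.00701y* = 0.371, so y* = 52.9.
From dx/dt = 0: 0.547(1 - x*/968) = 0.00672·52.9, giving x* = 968·(1 - 0.65) = 339.
From dy/dt = 0: 0.00114·339 - 0.12 = 0.0285z*, so z* = 0.266/0.0285 = 9.33.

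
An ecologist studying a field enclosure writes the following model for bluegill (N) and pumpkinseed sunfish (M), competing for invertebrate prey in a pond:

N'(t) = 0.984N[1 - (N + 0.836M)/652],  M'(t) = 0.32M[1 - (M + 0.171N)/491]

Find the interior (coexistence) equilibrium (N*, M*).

N* ≈ 282, M* ≈ 443

Setting both brackets to zero gives the nullclines N + 0.836M = 652 and 0.171N + M = 491.
Substituting M = 491 - 0.171N into the first: N(1 - 0.836·0.171) = 652 - 0.836·491.
So N* = 242/0.857 = 282, and then M* = 491 - 0.171·282 = 443.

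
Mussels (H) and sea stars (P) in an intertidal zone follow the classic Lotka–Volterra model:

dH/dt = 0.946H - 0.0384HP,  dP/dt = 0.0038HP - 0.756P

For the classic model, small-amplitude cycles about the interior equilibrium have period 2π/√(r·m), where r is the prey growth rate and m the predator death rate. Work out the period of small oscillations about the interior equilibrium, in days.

Here r = 0.946 and m = 0.756, so r·m = 0.715.
ω = √0.715 = 0.846 per day, hence T = 2π/ω ≈ 7.43 days.

T ≈ 7.43 days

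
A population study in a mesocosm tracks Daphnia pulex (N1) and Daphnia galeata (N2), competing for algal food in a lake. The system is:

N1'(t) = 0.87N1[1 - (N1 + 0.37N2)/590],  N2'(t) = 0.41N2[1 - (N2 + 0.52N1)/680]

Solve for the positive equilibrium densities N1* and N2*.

Setting both brackets to zero gives the nullclines N1 + 0.37N2 = 590 and 0.52N1 + N2 = 680.
Substituting N2 = 680 - 0.52N1 into the first: N1(1 - 0.37·0.52) = 590 - 0.37·680.
So N1* = 338/0.808 = 419, and then N2* = 680 - 0.52·419 = 462.

N1* ≈ 419, N2* ≈ 462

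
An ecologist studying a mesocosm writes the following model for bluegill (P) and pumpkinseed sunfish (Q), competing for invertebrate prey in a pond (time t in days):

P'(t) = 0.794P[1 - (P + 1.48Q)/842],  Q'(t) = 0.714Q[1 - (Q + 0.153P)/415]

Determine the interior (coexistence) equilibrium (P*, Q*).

Setting both brackets to zero gives the nullclines P + 1.48Q = 842 and 0.153P + Q = 415.
Substituting Q = 415 - 0.153P into the first: P(1 - 1.48·0.153) = 842 - 1.48·415.
So P* = 228/0.774 = 294, and then Q* = 415 - 0.153·294 = 370.

P* ≈ 294, Q* ≈ 370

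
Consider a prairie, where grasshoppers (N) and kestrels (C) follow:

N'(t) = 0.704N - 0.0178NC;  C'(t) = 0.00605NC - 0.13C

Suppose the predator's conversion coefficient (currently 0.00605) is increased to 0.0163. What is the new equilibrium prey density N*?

N* ≈ 7.98

At the interior fixed point, setting dC/dt = 0 with C > 0 fixes N* = (predator death rate)/(NC coefficient) — independent of the other coefficients.
With the change, N* = 0.13/0.0163 = 7.98; it falls from 21.5.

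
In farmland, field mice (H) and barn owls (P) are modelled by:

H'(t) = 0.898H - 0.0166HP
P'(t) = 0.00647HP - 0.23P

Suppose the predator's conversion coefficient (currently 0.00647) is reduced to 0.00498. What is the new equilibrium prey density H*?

H* ≈ 46.2

At the interior fixed point, setting dP/dt = 0 with P > 0 fixes H* = (predator death rate)/(HP coefficient) — independent of the other coefficients.
With the change, H* = 0.23/0.00498 = 46.2; it rises from 35.5.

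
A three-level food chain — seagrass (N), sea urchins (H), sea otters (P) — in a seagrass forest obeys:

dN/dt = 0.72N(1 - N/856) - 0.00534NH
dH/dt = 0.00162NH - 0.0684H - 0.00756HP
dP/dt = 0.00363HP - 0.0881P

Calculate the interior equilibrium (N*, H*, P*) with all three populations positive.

N* ≈ 702, H* ≈ 24.3, P* ≈ 141

From dP/dt = 0: 0.00363H* = 0.0881, so H* = 24.3.
From dN/dt = 0: 0.72(1 - N*/856) = 0.00534·24.3, giving N* = 856·(1 - 0.18) = 702.
From dH/dt = 0: 0.00162·702 - 0.0684 = 0.00756P*, so P* = 1.07/0.00756 = 141.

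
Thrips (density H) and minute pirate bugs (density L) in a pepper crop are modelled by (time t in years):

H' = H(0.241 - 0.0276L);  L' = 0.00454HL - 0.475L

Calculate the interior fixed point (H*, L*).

H* ≈ 105, L* ≈ 8.73

Set dL/dt = 0 with L > 0: 0.00454H - 0.475 = 0, so H* = 0.475/0.00454 = 105.
Set dH/dt = 0 with H > 0: 0.241 - 0.0276L = 0, so L* = 0.241/0.0276 = 8.73.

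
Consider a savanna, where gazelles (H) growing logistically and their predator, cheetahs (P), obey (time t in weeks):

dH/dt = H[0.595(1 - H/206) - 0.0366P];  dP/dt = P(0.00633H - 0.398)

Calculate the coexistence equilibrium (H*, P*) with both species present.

From dP/dt = 0 with P > 0: 0.00633H* = 0.398, so H* = 62.9.
Substitute into dH/dt = 0: 0.595(1 - 62.9/206) = 0.0366P*.
The bracket is 0.695, giving P* = 0.413/0.0366 = 11.3.

H* ≈ 62.9, P* ≈ 11.3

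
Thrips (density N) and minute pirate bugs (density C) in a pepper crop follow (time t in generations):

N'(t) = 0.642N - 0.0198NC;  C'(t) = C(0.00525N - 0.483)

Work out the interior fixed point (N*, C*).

N* ≈ 92, C* ≈ 32.4

Set dC/dt = 0 with C > 0: 0.00525N - 0.483 = 0, so N* = 0.483/0.00525 = 92.
Set dN/dt = 0 with N > 0: 0.642 - 0.0198C = 0, so C* = 0.642/0.0198 = 32.4.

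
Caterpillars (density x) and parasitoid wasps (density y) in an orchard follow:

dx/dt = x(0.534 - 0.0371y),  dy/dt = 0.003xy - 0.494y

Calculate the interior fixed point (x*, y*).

x* ≈ 165, y* ≈ 14.4

Set dy/dt = 0 with y > 0: 0.003x - 0.494 = 0, so x* = 0.494/0.003 = 165.
Set dx/dt = 0 with x > 0: 0.534 - 0.0371y = 0, so y* = 0.534/0.0371 = 14.4.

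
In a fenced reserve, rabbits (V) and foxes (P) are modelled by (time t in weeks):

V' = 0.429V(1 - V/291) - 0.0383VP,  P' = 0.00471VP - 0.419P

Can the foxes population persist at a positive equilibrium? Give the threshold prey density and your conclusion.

Threshold V = 89; K > 89, so yes, the predator persists.

The predator equation gives dP/dt > 0 only when V > 0.419/0.00471 = 89.
Without the predator, V → K = 291. Since 291 > 89, the predator can invade and persist.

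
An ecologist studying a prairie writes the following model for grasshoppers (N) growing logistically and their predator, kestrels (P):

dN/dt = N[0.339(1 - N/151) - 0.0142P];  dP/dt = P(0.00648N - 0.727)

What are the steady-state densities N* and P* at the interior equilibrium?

N* ≈ 112, P* ≈ 6.14

From dP/dt = 0 with P > 0: 0.00648N* = 0.727, so N* = 112.
Substitute into dN/dt = 0: 0.339(1 - 112/151) = 0.0142P*.
The bracket is 0.257, giving P* = 0.0871/0.0142 = 6.14.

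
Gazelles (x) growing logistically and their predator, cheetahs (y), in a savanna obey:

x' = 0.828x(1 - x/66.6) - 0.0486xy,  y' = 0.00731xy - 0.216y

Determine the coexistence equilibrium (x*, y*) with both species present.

x* ≈ 29.5, y* ≈ 9.48

From dy/dt = 0 with y > 0: 0.00731x* = 0.216, so x* = 29.5.
Substitute into dx/dt = 0: 0.828(1 - 29.5/66.6) = 0.0486y*.
The bracket is 0.556, giving y* = 0.461/0.0486 = 9.48.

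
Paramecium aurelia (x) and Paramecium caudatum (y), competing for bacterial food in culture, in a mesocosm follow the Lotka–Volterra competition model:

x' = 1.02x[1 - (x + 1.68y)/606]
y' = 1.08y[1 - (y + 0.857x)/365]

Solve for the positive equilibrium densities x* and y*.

x* ≈ 16.4, y* ≈ 351

Setting both brackets to zero gives the nullclines x + 1.68y = 606 and 0.857x + y = 365.
Substituting y = 365 - 0.857x into the first: x(1 - 1.68·0.857) = 606 - 1.68·365.
So x* = -7.2/-0.44 = 16.4, and then y* = 365 - 0.857·16.4 = 351.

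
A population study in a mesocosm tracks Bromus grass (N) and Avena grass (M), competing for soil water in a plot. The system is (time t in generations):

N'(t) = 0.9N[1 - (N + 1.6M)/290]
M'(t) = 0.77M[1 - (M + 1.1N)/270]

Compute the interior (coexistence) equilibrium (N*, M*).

N* ≈ 187, M* ≈ 64.5

Setting both brackets to zero gives the nullclines N + 1.6M = 290 and 1.1N + M = 270.
Substituting M = 270 - 1.1N into the first: N(1 - 1.6·1.1) = 290 - 1.6·270.
So N* = -142/-0.76 = 187, and then M* = 270 - 1.1·187 = 64.5.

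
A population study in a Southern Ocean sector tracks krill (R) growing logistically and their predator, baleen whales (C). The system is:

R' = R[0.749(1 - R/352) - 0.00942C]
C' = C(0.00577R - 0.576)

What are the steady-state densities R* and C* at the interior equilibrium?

From dC/dt = 0 with C > 0: 0.00577R* = 0.576, so R* = 99.8.
Substitute into dR/dt = 0: 0.749(1 - 99.8/352) = 0.00942C*.
The bracket is 0.716, giving C* = 0.537/0.00942 = 57.

R* ≈ 99.8, C* ≈ 57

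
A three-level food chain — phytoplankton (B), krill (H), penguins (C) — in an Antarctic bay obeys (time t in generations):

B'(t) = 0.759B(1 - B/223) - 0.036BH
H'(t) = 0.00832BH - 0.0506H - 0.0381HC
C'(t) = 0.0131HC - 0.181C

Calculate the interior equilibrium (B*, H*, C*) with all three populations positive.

B* ≈ 76.9, H* ≈ 13.8, C* ≈ 15.5

From dC/dt = 0: 0.0131H* = 0.181, so H* = 13.8.
From dB/dt = 0: 0.759(1 - B*/223) = 0.036·13.8, giving B* = 223·(1 - 0.655) = 76.9.
From dH/dt = 0: 0.00832·76.9 - 0.0506 = 0.0381C*, so C* = 0.589/0.0381 = 15.5.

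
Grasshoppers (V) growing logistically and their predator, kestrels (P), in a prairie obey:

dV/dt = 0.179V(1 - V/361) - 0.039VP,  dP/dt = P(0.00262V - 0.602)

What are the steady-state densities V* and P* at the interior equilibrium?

From dP/dt = 0 with P > 0: 0.00262V* = 0.602, so V* = 230.
Substitute into dV/dt = 0: 0.179(1 - 230/361) = 0.039P*.
The bracket is 0.364, giving P* = 0.0651/0.039 = 1.67.

V* ≈ 230, P* ≈ 1.67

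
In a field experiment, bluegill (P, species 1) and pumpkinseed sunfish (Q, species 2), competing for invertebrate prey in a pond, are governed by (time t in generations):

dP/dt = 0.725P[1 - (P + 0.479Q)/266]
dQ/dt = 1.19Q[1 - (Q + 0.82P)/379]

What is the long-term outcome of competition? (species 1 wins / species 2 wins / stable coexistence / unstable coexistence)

Compare the nullcline intercepts: K1/α12 = 266/0.479 = 555 > K2 = 379; K2/α21 = 379/0.82 = 462 > K1 = 266.
Since both inequalities hold, each species can invade when rare, so the interior equilibrium is stable.

stable coexistence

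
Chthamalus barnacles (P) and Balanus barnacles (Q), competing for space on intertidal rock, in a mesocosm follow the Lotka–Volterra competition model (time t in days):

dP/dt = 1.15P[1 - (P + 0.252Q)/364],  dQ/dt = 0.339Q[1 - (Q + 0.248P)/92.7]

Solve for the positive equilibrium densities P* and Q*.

Setting both brackets to zero gives the nullclines P + 0.252Q = 364 and 0.248P + Q = 92.7.
Substituting Q = 92.7 - 0.248P into the first: P(1 - 0.252·0.248) = 364 - 0.252·92.7.
So P* = 341/0.938 = 363, and then Q* = 92.7 - 0.248·363 = 2.59.

P* ≈ 363, Q* ≈ 2.59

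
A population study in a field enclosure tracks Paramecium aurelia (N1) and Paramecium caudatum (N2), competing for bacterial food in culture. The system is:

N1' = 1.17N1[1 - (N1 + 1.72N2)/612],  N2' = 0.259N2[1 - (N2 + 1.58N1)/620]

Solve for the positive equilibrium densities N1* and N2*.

N1* ≈ 265, N2* ≈ 202

Setting both brackets to zero gives the nullclines N1 + 1.72N2 = 612 and 1.58N1 + N2 = 620.
Substituting N2 = 620 - 1.58N1 into the first: N1(1 - 1.72·1.58) = 612 - 1.72·620.
So N1* = -454/-1.72 = 265, and then N2* = 620 - 1.58·265 = 202.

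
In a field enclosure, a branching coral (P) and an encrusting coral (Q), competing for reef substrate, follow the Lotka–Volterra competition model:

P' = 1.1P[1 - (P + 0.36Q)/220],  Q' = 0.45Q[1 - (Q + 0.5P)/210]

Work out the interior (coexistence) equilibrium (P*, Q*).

P* ≈ 176, Q* ≈ 122

Setting both brackets to zero gives the nullclines P + 0.36Q = 220 and 0.5P + Q = 210.
Substituting Q = 210 - 0.5P into the first: P(1 - 0.36·0.5) = 220 - 0.36·210.
So P* = 144/0.82 = 176, and then Q* = 210 - 0.5·176 = 122.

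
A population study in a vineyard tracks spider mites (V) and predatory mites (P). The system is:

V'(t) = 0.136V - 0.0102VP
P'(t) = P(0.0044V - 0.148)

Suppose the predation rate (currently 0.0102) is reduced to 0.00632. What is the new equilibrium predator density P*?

P* ≈ 21.5

At the interior fixed point, setting dV/dt = 0 with V > 0 fixes P* = (prey growth rate)/(VP coefficient) — independent of the other coefficients.
With the change, P* = 0.136/0.00632 = 21.5; it rises from 13.3.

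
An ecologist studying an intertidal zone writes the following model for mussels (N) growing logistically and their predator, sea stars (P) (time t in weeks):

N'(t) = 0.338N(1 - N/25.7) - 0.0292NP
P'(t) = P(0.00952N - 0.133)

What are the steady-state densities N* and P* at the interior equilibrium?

From dP/dt = 0 with P > 0: 0.00952N* = 0.133, so N* = 14.
Substitute into dN/dt = 0: 0.338(1 - 14/25.7) = 0.0292P*.
The bracket is 0.456, giving P* = 0.154/0.0292 = 5.28.

N* ≈ 14, P* ≈ 5.28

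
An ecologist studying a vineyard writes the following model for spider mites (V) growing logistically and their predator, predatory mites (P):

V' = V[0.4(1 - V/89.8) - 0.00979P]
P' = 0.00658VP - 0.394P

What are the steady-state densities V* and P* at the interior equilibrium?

From dP/dt = 0 with P > 0: 0.00658V* = 0.394, so V* = 59.9.
Substitute into dV/dt = 0: 0.4(1 - 59.9/89.8) = 0.00979P*.
The bracket is 0.333, giving P* = 0.133/0.00979 = 13.6.

V* ≈ 59.9, P* ≈ 13.6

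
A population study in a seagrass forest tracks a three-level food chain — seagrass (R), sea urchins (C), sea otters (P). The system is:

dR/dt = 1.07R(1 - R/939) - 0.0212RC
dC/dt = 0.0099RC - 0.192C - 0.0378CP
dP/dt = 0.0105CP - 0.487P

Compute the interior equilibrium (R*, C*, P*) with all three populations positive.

From dP/dt = 0: 0.0105C* = 0.487, so C* = 46.4.
From dR/dt = 0: 1.07(1 - R*/939) = 0.0212·46.4, giving R* = 939·(1 - 0.919) = 76.1.
From dC/dt = 0: 0.0099·76.1 - 0.192 = 0.0378P*, so P* = 0.561/0.0378 = 14.9.

R* ≈ 76.1, C* ≈ 46.4, P* ≈ 14.9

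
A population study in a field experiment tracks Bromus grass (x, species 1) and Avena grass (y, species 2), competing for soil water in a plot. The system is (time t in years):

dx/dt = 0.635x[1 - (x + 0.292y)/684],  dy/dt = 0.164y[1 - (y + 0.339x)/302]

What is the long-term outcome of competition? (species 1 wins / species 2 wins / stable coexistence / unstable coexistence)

Compare the nullcline intercepts: K1/α12 = 684/0.292 = 2340 > K2 = 302; K2/α21 = 302/0.339 = 891 > K1 = 684.
Since both inequalities hold, each species can invade when rare, so the interior equilibrium is stable.

stable coexistence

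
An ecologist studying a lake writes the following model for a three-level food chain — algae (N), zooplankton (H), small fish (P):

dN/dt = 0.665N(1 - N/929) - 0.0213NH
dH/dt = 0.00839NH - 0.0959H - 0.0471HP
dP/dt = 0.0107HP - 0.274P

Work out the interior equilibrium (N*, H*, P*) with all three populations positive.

N* ≈ 167, H* ≈ 25.6, P* ≈ 27.7

From dP/dt = 0: 0.0107H* = 0.274, so H* = 25.6.
From dN/dt = 0: 0.665(1 - N*/929) = 0.0213·25.6, giving N* = 929·(1 - 0.82) = 167.
From dH/dt = 0: 0.00839·167 - 0.0959 = 0.0471P*, so P* = 1.31/0.0471 = 27.7.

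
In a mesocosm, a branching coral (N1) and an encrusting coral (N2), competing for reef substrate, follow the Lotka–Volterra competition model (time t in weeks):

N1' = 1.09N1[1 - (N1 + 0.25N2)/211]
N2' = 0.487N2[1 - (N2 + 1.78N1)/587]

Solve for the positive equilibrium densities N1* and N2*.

Setting both brackets to zero gives the nullclines N1 + 0.25N2 = 211 and 1.78N1 + N2 = 587.
Substituting N2 = 587 - 1.78N1 into the first: N1(1 - 0.25·1.78) = 211 - 0.25·587.
So N1* = 64.2/0.555 = 116, and then N2* = 587 - 1.78·116 = 381.

N1* ≈ 116, N2* ≈ 381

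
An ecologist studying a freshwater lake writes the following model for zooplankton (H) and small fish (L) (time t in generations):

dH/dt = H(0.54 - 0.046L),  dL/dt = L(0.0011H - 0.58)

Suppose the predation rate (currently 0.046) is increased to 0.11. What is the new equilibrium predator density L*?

At the interior fixed point, setting dH/dt = 0 with H > 0 fixes L* = (prey growth rate)/(HL coefficient) — independent of the other coefficients.
With the change, L* = 0.54/0.11 = 4.91; it falls from 11.7.

L* ≈ 4.91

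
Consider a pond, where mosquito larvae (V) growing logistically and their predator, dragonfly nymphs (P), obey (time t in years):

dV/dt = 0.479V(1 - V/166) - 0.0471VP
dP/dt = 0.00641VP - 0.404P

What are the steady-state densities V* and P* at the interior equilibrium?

From dP/dt = 0 with P > 0: 0.00641V* = 0.404, so V* = 63.
Substitute into dV/dt = 0: 0.479(1 - 63/166) = 0.0471P*.
The bracket is 0.62, giving P* = 0.297/0.0471 = 6.31.

V* ≈ 63, P* ≈ 6.31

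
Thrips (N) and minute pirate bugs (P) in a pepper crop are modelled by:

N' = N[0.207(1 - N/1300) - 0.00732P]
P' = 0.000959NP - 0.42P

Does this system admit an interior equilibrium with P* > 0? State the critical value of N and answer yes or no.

The predator equation gives dP/dt > 0 only when N > 0.42/0.000959 = 438.
Without the predator, N → K = 1300. Since 1300 > 438, the predator can invade and persist.

Threshold N = 438; K > 438, so yes, the predator persists.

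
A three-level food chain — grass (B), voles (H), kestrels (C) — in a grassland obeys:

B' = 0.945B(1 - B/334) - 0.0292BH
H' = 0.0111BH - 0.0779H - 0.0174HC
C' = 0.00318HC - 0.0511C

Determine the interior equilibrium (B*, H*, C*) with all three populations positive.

From dC/dt = 0: 0.00318H* = 0.0511, so H* = 16.1.
From dB/dt = 0: 0.945(1 - B*/334) = 0.0292·16.1, giving B* = 334·(1 - 0.497) = 168.
From dH/dt = 0: 0.0111·168 - 0.0779 = 0.0174C*, so C* = 1.79/0.0174 = 103.

B* ≈ 168, H* ≈ 16.1, C* ≈ 103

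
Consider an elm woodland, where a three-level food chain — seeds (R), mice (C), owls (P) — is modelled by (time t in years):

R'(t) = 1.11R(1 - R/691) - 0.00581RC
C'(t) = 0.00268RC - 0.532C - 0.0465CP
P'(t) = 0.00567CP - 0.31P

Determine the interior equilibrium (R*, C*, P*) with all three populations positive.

From dP/dt = 0: 0.00567C* = 0.31, so C* = 54.7.
From dR/dt = 0: 1.11(1 - R*/691) = 0.00581·54.7, giving R* = 691·(1 - 0.286) = 493.
From dC/dt = 0: 0.00268·493 - 0.532 = 0.0465P*, so P* = 0.79/0.0465 = 17.

R* ≈ 493, C* ≈ 54.7, P* ≈ 17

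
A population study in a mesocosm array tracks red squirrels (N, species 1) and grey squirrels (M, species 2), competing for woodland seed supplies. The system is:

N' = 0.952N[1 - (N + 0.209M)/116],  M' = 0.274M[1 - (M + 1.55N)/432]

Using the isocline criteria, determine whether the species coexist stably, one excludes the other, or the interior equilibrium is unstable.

stable coexistence

Compare the nullcline intercepts: K1/α12 = 116/0.209 = 555 > K2 = 432; K2/α21 = 432/1.55 = 279 > K1 = 116.
Since both inequalities hold, each species can invade when rare, so the interior equilibrium is stable.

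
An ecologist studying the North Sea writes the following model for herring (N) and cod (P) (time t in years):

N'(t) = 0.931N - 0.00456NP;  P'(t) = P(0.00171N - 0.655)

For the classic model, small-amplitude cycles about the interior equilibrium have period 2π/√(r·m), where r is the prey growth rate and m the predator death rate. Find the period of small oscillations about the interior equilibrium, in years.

Here r = 0.931 and m = 0.655, so r·m = 0.61.
ω = √0.61 = 0.781 per year, hence T = 2π/ω ≈ 8.05 years.

T ≈ 8.05 years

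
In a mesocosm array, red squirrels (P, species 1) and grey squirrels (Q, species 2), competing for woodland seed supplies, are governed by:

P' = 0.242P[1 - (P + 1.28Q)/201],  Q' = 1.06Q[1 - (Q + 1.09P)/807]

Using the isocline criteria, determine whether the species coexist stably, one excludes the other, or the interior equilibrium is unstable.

species 2 excludes species 1

Compare the nullcline intercepts: K1/α12 = 201/1.28 = 157 < K2 = 807; K2/α21 = 807/1.09 = 740 > K1 = 201.
Since the inequalities point opposite ways, species 2 can invade but species 1 cannot.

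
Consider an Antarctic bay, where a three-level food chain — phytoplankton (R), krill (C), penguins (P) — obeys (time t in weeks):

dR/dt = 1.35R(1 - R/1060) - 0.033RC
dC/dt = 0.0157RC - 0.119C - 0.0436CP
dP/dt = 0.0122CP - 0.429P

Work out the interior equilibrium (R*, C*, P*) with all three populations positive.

From dP/dt = 0: 0.0122C* = 0.429, so C* = 35.2.
From dR/dt = 0: 1.35(1 - R*/1060) = 0.033·35.2, giving R* = 1060·(1 - 0.86) = 149.
From dC/dt = 0: 0.0157·149 - 0.119 = 0.0436P*, so P* = 2.22/0.0436 = 50.9.

R* ≈ 149, C* ≈ 35.2, P* ≈ 50.9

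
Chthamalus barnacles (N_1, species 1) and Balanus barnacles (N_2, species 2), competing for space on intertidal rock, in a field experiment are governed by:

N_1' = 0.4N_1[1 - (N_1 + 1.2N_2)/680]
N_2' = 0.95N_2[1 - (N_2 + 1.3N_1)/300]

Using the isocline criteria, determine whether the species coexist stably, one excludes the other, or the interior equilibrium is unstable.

Compare the nullcline intercepts: K1/α12 = 680/1.2 = 567 > K2 = 300; K2/α21 = 300/1.3 = 231 < K1 = 680.
Since the inequalities point opposite ways, species 1 can invade but species 2 cannot.

species 1 excludes species 2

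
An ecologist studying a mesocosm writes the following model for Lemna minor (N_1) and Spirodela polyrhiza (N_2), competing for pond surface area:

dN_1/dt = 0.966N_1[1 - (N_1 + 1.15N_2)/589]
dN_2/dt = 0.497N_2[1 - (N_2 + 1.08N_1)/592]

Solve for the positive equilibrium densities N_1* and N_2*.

N_1* ≈ 379, N_2* ≈ 182

Setting both brackets to zero gives the nullclines N_1 + 1.15N_2 = 589 and 1.08N_1 + N_2 = 592.
Substituting N_2 = 592 - 1.08N_1 into the first: N_1(1 - 1.15·1.08) = 589 - 1.15·592.
So N_1* = -91.8/-0.242 = 379, and then N_2* = 592 - 1.08·379 = 182.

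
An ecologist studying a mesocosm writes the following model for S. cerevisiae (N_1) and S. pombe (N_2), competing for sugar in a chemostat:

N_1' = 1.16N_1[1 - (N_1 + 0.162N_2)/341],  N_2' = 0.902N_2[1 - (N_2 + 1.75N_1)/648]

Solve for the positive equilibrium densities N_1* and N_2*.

N_1* ≈ 329, N_2* ≈ 71.5

Setting both brackets to zero gives the nullclines N_1 + 0.162N_2 = 341 and 1.75N_1 + N_2 = 648.
Substituting N_2 = 648 - 1.75N_1 into the first: N_1(1 - 0.162·1.75) = 341 - 0.162·648.
So N_1* = 236/0.716 = 329, and then N_2* = 648 - 1.75·329 = 71.5.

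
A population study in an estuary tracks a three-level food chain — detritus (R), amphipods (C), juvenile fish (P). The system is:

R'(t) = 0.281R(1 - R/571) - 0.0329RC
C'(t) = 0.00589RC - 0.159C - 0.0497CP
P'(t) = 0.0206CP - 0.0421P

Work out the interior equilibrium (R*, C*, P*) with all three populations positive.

R* ≈ 434, C* ≈ 2.04, P* ≈ 48.3

From dP/dt = 0: 0.0206C* = 0.0421, so C* = 2.04.
From dR/dt = 0: 0.281(1 - R*/571) = 0.0329·2.04, giving R* = 571·(1 - 0.239) = 434.
From dC/dt = 0: 0.00589·434 - 0.159 = 0.0497P*, so P* = 2.4/0.0497 = 48.3.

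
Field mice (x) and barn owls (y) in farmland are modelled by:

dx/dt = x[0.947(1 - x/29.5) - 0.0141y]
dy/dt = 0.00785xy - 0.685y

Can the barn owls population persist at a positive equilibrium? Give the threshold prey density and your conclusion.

The predator equation gives dy/dt > 0 only when x > 0.685/0.00785 = 87.3.
Without the predator, x → K = 29.5. Since 29.5 < 87.3, the predator cannot invade.

Threshold x = 87.3; K < 87.3, so no, the predator goes extinct.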